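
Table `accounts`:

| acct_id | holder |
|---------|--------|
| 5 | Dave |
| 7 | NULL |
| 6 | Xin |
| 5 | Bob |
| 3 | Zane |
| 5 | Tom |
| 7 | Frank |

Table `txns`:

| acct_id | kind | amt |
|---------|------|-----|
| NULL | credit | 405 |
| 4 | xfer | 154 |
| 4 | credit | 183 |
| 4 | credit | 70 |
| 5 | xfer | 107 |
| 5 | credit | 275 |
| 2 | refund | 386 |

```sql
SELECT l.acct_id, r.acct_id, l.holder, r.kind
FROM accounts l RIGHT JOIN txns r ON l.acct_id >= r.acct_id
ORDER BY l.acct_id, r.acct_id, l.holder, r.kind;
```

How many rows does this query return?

RIGHT JOIN keeps every row from `txns`; unmatched rows get NULL for `accounts`'s columns.
Matching on l.acct_id >= r.acct_id. A NULL in a compared column never satisfies the condition.
Matched pairs: 37; unmatched r rows kept: 1.
Total: 37 matched + 1 padded = 38 rows.

38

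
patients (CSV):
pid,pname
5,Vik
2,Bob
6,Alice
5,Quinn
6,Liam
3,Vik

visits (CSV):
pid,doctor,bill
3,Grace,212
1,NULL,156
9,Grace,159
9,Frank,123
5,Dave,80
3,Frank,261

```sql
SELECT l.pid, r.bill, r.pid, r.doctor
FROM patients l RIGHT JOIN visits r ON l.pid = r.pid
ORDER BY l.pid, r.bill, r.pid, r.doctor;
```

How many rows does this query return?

7

RIGHT JOIN keeps every row from `visits`; unmatched rows get NULL for `patients`'s columns.
Matching on l.pid = r.pid.
Matched pairs: 4; unmatched r rows kept: 3.
Total: 4 matched + 3 padded = 7 rows.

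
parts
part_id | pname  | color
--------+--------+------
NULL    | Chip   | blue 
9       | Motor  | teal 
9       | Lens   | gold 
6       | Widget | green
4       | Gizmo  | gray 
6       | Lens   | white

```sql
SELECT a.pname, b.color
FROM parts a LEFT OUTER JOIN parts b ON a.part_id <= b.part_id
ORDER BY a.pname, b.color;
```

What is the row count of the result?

18

LEFT JOIN keeps every row from `parts a`; unmatched rows get NULL for `parts b`'s columns.
Matching on a.part_id <= b.part_id. A NULL in a compared column never satisfies the condition.
- a (part_id=NULL) has no partner → padded with NULL.
- a (part_id=9) pairs with 2 row(s) of b.
- a (part_id=9) pairs with 2 row(s) of b.
- a (part_id=6) pairs with 4 row(s) of b.
- a (part_id=4) pairs with 5 row(s) of b.
- a (part_id=6) pairs with 4 row(s) of b.
Total: 17 matched + 1 padded = 18 rows.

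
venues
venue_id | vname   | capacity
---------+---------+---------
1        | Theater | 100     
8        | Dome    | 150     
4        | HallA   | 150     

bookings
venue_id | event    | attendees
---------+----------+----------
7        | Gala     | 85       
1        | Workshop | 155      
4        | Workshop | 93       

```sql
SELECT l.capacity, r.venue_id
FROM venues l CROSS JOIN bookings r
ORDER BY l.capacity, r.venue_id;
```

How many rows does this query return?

9

CROSS JOIN pairs every row of `venues` with every row of `bookings`: 3 × 3 = 9 rows.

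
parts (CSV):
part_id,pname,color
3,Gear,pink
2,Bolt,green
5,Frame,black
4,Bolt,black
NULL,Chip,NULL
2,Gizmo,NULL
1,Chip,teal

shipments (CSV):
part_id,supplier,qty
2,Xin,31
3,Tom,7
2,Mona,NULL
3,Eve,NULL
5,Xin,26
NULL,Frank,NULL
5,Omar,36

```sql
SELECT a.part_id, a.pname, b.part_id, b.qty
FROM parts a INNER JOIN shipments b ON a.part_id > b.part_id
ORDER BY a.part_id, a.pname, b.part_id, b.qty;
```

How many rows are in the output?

INNER JOIN keeps only pairs where the ON condition holds.
Matching on a.part_id > b.part_id. A NULL in a compared column never satisfies the condition.
- a row (part_id=3): matches 2 b row(s) → 2 output row(s).
- a row (part_id=2): no match → dropped.
- a row (part_id=5): matches 4 b row(s) → 4 output row(s).
- a row (part_id=4): matches 4 b row(s) → 4 output row(s).
- a row (part_id=NULL): no match → dropped.
- a row (part_id=2): no match → dropped.
- a row (part_id=1): no match → dropped.
Total: 10 rows.

10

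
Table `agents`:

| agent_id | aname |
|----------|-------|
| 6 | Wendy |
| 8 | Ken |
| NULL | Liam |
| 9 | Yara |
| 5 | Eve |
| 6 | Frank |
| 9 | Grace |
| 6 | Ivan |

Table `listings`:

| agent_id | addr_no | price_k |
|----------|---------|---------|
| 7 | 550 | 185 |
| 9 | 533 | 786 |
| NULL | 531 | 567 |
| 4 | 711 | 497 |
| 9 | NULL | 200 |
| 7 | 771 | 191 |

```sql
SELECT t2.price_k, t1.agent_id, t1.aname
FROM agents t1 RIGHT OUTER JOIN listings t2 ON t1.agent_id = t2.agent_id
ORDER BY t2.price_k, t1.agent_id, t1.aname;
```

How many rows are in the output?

8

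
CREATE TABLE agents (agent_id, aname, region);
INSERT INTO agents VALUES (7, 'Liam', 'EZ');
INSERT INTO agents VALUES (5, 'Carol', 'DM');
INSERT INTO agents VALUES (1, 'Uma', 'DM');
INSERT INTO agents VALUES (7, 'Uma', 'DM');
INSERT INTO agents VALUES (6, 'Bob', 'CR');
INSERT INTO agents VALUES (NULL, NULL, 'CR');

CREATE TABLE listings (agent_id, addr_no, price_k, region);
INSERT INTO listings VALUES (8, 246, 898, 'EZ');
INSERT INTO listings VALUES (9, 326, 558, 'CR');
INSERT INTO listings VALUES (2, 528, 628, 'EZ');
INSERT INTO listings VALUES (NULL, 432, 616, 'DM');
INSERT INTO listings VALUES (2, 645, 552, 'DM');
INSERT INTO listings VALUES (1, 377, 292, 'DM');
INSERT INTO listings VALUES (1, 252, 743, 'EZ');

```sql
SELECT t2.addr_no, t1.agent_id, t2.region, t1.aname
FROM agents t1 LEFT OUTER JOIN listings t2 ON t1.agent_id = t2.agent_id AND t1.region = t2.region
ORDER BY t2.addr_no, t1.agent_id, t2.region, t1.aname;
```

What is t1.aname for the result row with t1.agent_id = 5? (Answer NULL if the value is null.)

Carol

LEFT JOIN keeps every row from `agents`; unmatched rows get NULL for `listings`'s columns.
Matching on t1.agent_id = t2.agent_id AND t1.region = t2.region. A NULL in a compared column never satisfies the condition.
- t1[0] agent_id=7, region=EZ → no match; kept with NULLs on the t2 side.
- t1[1] agent_id=5, region=DM → no match; kept with NULLs on the t2 side.
- t1[2] agent_id=1, region=DM → 1 match(es) in t2 → 1 row(s).
- t1[3] agent_id=7, region=DM → no match; kept with NULLs on the t2 side.
- t1[4] agent_id=6, region=CR → no match; kept with NULLs on the t2 side.
- t1[5] agent_id=NULL, region=CR → no match; kept with NULLs on the t2 side.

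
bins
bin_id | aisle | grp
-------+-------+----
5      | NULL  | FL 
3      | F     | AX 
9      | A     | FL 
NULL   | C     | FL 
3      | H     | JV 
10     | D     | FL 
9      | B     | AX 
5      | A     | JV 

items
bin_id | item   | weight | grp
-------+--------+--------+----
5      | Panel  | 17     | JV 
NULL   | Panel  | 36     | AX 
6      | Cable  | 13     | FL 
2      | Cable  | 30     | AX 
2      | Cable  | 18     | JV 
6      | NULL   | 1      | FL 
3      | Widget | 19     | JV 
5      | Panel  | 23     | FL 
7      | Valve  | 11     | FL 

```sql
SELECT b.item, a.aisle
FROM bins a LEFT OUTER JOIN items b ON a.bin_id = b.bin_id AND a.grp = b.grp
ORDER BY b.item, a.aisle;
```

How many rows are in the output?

LEFT JOIN keeps every row from `bins`; unmatched rows get NULL for `items`'s columns.
Matching on a.bin_id = b.bin_id AND a.grp = b.grp. A NULL in a compared column never satisfies the condition.
- a[0] bin_id=5, grp=FL → 1 match(es) in b → 1 row(s).
- a[1] bin_id=3, grp=AX → no match; kept with NULLs on the b side.
- a[2] bin_id=9, grp=FL → no match; kept with NULLs on the b side.
- a[3] bin_id=NULL, grp=FL → no match; kept with NULLs on the b side.
- a[4] bin_id=3, grp=JV → 1 match(es) in b → 1 row(s).
- a[5] bin_id=10, grp=FL → no match; kept with NULLs on the b side.
- a[6] bin_id=9, grp=AX → no match; kept with NULLs on the b side.
- a[7] bin_id=5, grp=JV → 1 match(es) in b → 1 row(s).
Total: 3 matched + 5 padded = 8 rows.

8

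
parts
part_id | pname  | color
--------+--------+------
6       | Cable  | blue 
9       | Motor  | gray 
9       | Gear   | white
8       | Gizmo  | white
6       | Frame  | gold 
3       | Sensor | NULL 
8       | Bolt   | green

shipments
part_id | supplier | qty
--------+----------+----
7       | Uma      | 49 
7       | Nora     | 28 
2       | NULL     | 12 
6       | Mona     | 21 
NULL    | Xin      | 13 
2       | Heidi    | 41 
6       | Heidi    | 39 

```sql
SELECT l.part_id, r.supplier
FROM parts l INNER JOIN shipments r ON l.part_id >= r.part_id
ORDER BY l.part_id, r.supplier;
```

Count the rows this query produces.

34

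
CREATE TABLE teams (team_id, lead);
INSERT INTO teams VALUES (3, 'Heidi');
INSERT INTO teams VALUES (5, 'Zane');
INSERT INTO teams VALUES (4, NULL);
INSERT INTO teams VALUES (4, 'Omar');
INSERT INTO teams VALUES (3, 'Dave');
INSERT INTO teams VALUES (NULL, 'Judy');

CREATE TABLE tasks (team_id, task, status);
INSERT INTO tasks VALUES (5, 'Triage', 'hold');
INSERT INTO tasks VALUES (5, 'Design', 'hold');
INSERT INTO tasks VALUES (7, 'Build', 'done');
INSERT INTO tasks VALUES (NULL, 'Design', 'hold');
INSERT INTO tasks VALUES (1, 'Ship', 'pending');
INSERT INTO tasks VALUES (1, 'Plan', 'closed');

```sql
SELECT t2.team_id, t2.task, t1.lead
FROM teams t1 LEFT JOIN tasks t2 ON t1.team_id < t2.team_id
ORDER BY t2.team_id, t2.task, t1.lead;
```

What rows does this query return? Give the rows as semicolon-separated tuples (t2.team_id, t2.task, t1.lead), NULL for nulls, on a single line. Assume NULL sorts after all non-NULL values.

(5, Design, Dave); (5, Design, Heidi); (5, Design, Omar); (5, Design, NULL); (5, Triage, Dave); (5, Triage, Heidi); (5, Triage, Omar); (5, Triage, NULL); (7, Build, Dave); (7, Build, Heidi); (7, Build, Omar); (7, Build, Zane); (7, Build, NULL); (NULL, NULL, Judy)

LEFT JOIN keeps every row from `teams`; unmatched rows get NULL for `tasks`'s columns.
Matching on t1.team_id < t2.team_id. A NULL in a compared column never satisfies the condition.
- t1[0] team_id=3 → 3 match(es) in t2 → 3 row(s).
- t1[1] team_id=5 → 1 match(es) in t2 → 1 row(s).
- t1[2] team_id=4 → 3 match(es) in t2 → 3 row(s).
- t1[3] team_id=4 → 3 match(es) in t2 → 3 row(s).
- t1[4] team_id=3 → 3 match(es) in t2 → 3 row(s).
- t1[5] team_id=NULL → no match; kept with NULLs on the t2 side.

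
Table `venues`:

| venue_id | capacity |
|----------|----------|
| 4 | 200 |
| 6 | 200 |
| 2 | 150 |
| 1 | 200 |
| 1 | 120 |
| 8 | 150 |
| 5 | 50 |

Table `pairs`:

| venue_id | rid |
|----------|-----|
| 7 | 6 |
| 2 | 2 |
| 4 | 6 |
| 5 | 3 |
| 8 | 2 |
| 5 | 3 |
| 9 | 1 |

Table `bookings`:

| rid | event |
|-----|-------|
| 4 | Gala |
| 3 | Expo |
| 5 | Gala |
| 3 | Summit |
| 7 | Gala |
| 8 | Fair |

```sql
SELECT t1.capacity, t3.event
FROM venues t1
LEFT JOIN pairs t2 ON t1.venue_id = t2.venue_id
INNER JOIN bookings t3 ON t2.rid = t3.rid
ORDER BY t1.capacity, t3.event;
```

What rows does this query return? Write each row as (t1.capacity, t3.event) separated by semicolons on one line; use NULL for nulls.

Evaluate left to right. First `venues t1 LEFT JOIN pairs t2` on venue_id: 8 row(s).
Then INNER JOIN `bookings t3` on rid: keep only rows whose t2.rid appears in t3.

(50, Expo); (50, Expo); (50, Summit); (50, Summit)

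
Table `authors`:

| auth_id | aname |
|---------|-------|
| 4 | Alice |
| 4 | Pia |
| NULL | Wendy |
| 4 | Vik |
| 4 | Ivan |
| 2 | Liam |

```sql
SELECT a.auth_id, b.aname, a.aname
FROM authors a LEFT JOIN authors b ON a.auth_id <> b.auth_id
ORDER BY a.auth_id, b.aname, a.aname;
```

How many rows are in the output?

LEFT JOIN keeps every row from `authors a`; unmatched rows get NULL for `authors b`'s columns.
Matching on a.auth_id <> b.auth_id. A NULL in a compared column never satisfies the condition.
- a row (auth_id=4): matches 1 b row(s) → 1 output row(s).
- a row (auth_id=4): matches 1 b row(s) → 1 output row(s).
- a row (auth_id=NULL): no match → kept, b columns NULL.
- a row (auth_id=4): matches 1 b row(s) → 1 output row(s).
- a row (auth_id=4): matches 1 b row(s) → 1 output row(s).
- a row (auth_id=2): matches 4 b row(s) → 4 output row(s).
Total: 8 matched + 1 padded = 9 rows.

9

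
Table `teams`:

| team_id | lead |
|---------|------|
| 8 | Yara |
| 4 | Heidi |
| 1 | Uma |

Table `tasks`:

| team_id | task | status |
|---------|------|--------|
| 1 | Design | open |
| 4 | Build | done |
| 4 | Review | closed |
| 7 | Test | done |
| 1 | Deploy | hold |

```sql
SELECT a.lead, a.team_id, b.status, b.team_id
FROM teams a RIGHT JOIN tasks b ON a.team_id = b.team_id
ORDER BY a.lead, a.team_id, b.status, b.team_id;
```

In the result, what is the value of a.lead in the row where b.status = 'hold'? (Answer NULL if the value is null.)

RIGHT JOIN keeps every row from `tasks`; unmatched rows get NULL for `teams`'s columns.
Matching on a.team_id = b.team_id.
Matched pairs: 4; unmatched b rows kept: 1.

Uma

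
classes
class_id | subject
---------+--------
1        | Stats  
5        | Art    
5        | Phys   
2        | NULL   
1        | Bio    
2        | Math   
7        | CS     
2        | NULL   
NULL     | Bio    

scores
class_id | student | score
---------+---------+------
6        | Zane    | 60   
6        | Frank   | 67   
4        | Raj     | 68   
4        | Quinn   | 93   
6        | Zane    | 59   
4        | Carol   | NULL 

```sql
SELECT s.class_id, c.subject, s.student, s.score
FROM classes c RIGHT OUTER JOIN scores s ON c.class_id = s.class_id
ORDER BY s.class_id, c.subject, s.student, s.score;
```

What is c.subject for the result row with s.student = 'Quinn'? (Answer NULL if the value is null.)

NULL

RIGHT JOIN keeps every row from `scores`; unmatched rows get NULL for `classes`'s columns.
Matching on c.class_id = s.class_id. A NULL in a compared column never satisfies the condition.
- c row (class_id=1): no match.
- c row (class_id=5): no match.
- c row (class_id=5): no match.
- c row (class_id=2): no match.
- c row (class_id=1): no match.
- c row (class_id=2): no match.
- c row (class_id=7): no match.
- c row (class_id=2): no match.
- c row (class_id=NULL): no match.
- 6 row(s) from s found no c partner → padded with NULL.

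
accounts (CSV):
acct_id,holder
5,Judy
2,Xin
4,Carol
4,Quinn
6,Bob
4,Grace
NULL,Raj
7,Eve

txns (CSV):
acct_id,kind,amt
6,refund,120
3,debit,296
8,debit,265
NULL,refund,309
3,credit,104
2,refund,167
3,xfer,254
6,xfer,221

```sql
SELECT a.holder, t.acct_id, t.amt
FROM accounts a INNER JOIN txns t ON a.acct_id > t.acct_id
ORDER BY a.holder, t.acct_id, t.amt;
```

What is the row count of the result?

INNER JOIN keeps only pairs where the ON condition holds.
Matching on a.acct_id > t.acct_id. A NULL in a compared column never satisfies the condition.
- a[0] acct_id=5 → 4 match(es) in t → 4 row(s).
- a[1] acct_id=2 → no match; dropped.
- a[2] acct_id=4 → 4 match(es) in t → 4 row(s).
- a[3] acct_id=4 → 4 match(es) in t → 4 row(s).
- a[4] acct_id=6 → 4 match(es) in t → 4 row(s).
- a[5] acct_id=4 → 4 match(es) in t → 4 row(s).
- a[6] acct_id=NULL → no match; dropped.
- a[7] acct_id=7 → 6 match(es) in t → 6 row(s).
Total: 26 rows.

26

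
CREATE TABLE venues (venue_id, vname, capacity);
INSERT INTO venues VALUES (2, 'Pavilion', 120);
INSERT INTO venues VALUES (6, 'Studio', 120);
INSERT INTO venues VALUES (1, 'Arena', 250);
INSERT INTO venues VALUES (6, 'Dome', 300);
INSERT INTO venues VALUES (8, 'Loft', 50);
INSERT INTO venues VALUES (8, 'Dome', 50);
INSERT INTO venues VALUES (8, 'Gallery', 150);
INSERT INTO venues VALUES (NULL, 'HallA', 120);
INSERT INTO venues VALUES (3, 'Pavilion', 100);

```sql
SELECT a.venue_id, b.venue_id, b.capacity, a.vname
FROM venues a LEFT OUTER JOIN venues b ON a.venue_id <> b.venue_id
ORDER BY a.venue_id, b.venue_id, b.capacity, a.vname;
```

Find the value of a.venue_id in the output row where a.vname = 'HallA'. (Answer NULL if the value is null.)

LEFT JOIN keeps every row from `venues a`; unmatched rows get NULL for `venues b`'s columns.
Matching on a.venue_id <> b.venue_id. A NULL in a compared column never satisfies the condition.
Matched pairs: 48; unmatched a rows kept: 1.

NULL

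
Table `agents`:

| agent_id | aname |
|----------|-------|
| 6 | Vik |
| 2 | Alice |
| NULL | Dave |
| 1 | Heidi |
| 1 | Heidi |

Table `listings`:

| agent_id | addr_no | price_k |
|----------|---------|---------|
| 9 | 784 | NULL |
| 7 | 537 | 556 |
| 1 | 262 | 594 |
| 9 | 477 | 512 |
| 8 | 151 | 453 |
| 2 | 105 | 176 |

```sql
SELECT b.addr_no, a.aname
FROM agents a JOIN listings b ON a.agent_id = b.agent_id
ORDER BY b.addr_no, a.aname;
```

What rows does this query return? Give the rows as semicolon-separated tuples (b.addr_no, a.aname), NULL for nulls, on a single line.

(105, Alice); (262, Heidi); (262, Heidi)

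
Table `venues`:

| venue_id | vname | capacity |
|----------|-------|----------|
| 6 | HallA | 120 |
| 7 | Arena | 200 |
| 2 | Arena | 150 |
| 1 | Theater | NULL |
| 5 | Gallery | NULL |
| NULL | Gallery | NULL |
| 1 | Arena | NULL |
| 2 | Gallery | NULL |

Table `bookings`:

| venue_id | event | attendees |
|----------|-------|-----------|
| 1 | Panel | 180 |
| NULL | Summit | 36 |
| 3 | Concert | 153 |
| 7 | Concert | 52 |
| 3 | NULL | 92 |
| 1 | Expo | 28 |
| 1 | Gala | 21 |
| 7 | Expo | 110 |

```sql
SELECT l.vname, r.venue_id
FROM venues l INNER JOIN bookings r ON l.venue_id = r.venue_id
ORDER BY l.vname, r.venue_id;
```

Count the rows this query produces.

8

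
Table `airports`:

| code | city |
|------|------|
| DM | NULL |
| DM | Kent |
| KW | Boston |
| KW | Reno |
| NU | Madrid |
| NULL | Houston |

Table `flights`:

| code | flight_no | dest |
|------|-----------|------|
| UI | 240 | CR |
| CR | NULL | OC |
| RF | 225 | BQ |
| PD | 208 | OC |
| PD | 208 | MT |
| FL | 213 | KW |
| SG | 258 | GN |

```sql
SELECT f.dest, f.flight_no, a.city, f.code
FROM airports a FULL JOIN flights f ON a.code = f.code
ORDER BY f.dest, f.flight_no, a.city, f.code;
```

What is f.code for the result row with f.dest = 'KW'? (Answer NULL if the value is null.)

FULL OUTER JOIN keeps every row from both sides; unmatched rows get NULL for the other side's columns.
Matching on a.code = f.code. A NULL in a compared column never satisfies the condition.
- a[0] code=DM → no match; kept with NULLs on the f side.
- a[1] code=DM → no match; kept with NULLs on the f side.
- a[2] code=KW → no match; kept with NULLs on the f side.
- a[3] code=KW → no match; kept with NULLs on the f side.
- a[4] code=NU → no match; kept with NULLs on the f side.
- a[5] code=NULL → no match; kept with NULLs on the f side.
- 7 f row(s) had no a match → kept, a columns NULL.

FL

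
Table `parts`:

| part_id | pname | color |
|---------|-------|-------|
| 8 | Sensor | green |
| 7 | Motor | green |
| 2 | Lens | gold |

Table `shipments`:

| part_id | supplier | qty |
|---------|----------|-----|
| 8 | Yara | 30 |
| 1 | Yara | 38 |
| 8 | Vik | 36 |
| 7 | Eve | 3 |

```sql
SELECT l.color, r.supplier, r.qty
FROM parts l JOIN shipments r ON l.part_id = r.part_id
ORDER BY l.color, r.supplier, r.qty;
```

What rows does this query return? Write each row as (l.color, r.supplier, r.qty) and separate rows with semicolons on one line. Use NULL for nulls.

INNER JOIN keeps only pairs where the ON condition holds.
Matching on l.part_id = r.part_id.
Matched pairs: 3.

(green, Eve, 3); (green, Vik, 36); (green, Yara, 30)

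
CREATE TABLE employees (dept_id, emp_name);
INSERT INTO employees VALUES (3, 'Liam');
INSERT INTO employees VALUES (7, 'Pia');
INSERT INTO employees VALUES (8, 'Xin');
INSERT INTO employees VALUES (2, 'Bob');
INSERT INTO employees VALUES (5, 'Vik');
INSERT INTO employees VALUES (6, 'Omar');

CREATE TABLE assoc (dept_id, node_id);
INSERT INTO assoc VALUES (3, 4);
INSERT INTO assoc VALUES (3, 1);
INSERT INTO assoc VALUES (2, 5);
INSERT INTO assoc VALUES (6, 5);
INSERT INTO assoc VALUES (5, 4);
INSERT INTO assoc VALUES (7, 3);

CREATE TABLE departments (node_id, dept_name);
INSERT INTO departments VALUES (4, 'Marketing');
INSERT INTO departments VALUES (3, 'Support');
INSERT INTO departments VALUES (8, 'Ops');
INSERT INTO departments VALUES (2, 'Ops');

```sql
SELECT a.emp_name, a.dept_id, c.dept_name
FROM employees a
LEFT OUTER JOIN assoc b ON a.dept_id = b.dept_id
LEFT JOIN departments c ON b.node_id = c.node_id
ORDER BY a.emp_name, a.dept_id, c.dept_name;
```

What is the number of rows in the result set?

Joins associate left-to-right: employees LEFT JOIN assoc on dept_id gives 7 intermediate row(s).
Then LEFT JOIN `departments c` on node_id: each of those 7 rows is kept; rows whose b.node_id has no match in c get NULL for c's columns.
Result: 7 row(s).

7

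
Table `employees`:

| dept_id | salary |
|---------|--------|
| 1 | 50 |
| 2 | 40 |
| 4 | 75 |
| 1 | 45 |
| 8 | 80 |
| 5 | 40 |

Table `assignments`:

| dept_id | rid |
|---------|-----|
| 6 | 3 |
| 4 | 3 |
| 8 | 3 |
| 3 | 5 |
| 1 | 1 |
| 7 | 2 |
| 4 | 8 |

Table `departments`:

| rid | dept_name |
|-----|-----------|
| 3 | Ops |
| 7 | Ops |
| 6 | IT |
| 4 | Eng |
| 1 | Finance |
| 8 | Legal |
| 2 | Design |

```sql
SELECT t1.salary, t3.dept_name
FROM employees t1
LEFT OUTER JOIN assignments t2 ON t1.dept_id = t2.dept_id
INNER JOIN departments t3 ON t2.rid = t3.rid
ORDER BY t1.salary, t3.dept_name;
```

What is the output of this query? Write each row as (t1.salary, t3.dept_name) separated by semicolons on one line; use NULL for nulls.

(45, Finance); (50, Finance); (75, Legal); (75, Ops); (80, Ops)

Joins associate left-to-right: employees LEFT JOIN assignments on dept_id gives 7 intermediate row(s).
Then INNER JOIN `departments t3` on rid: keep only rows whose t2.rid appears in t3.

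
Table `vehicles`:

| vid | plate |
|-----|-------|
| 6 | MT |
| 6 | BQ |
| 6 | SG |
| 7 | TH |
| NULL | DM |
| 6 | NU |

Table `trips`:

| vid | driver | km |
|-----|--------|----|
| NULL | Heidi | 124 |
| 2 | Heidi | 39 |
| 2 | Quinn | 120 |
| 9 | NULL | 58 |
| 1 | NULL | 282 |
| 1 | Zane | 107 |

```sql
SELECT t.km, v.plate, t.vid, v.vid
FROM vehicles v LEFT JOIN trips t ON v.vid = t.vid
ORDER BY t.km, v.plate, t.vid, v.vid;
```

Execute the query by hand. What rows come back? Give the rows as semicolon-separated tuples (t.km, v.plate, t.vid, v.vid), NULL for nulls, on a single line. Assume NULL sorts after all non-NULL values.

(NULL, BQ, NULL, 6); (NULL, DM, NULL, NULL); (NULL, MT, NULL, 6); (NULL, NU, NULL, 6); (NULL, SG, NULL, 6); (NULL, TH, NULL, 7)

LEFT JOIN keeps every row from `vehicles`; unmatched rows get NULL for `trips`'s columns.
Matching on v.vid = t.vid. A NULL in a compared column never satisfies the condition.
- v[0] vid=6 → no match; kept with NULLs on the t side.
- v[1] vid=6 → no match; kept with NULLs on the t side.
- v[2] vid=6 → no match; kept with NULLs on the t side.
- v[3] vid=7 → no match; kept with NULLs on the t side.
- v[4] vid=NULL → no match; kept with NULLs on the t side.
- v[5] vid=6 → no match; kept with NULLs on the t side.
After projecting and ordering:
t.km | v.plate | t.vid | v.vid
NULL | BQ | NULL | 6
NULL | DM | NULL | NULL
NULL | MT | NULL | 6
NULL | NU | NULL | 6
NULL | SG | NULL | 6
NULL | TH | NULL | 7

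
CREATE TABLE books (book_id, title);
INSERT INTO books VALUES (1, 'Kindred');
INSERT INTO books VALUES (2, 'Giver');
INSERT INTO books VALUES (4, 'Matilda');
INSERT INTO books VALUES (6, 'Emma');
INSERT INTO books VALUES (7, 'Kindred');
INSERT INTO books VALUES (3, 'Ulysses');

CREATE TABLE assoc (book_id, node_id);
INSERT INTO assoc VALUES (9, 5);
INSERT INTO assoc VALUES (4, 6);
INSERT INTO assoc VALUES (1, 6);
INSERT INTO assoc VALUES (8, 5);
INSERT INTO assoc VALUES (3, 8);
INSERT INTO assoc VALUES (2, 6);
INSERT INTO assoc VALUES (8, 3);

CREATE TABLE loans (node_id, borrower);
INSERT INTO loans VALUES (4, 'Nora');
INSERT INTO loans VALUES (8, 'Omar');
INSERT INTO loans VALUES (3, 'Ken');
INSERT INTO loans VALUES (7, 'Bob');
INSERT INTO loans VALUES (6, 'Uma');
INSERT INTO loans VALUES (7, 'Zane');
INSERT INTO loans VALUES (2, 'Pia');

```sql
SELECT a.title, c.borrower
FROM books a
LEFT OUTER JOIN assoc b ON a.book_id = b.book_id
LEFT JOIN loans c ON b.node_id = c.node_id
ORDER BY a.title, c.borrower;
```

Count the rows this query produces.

Evaluate left to right. First `books a LEFT JOIN assoc b` on book_id: 6 row(s).
Then LEFT JOIN `loans c` on node_id: each of those 6 rows is kept; rows whose b.node_id has no match in c get NULL for c's columns.
Result: 6 row(s).

6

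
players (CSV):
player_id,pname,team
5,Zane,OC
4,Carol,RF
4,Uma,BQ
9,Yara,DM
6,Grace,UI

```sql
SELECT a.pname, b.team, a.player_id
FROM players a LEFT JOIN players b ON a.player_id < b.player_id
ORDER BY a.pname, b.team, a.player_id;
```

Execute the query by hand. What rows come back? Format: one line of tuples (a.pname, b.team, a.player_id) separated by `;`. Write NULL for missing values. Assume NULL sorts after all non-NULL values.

LEFT JOIN keeps every row from `players a`; unmatched rows get NULL for `players b`'s columns.
Matching on a.player_id < b.player_id.
Matched pairs: 9; unmatched a rows kept: 1.

(Carol, DM, 4); (Carol, OC, 4); (Carol, UI, 4); (Grace, DM, 6); (Uma, DM, 4); (Uma, OC, 4); (Uma, UI, 4); (Yara, NULL, 9); (Zane, DM, 5); (Zane, UI, 5)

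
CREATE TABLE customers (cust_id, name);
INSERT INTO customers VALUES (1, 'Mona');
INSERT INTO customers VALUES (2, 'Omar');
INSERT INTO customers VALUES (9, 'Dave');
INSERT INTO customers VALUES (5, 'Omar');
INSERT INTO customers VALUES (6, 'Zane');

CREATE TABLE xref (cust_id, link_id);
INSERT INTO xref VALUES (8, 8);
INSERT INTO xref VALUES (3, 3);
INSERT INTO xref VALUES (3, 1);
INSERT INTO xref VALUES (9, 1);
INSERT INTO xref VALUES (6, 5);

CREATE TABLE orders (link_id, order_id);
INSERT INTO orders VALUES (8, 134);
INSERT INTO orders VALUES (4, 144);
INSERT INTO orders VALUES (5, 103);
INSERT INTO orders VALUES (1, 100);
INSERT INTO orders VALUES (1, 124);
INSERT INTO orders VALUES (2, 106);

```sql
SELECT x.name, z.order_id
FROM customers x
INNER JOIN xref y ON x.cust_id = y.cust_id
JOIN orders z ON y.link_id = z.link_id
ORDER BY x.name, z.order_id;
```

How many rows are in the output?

Step 1 — x INNER JOIN y on cust_id → 2 row(s).
Then INNER JOIN `orders z` on link_id: keep only rows whose y.link_id appears in z.
Result: 3 row(s).

3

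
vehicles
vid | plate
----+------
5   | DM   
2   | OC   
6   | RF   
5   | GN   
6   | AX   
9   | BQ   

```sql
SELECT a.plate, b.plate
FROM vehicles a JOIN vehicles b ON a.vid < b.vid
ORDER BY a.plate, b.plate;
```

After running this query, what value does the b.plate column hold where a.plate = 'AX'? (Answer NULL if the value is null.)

BQ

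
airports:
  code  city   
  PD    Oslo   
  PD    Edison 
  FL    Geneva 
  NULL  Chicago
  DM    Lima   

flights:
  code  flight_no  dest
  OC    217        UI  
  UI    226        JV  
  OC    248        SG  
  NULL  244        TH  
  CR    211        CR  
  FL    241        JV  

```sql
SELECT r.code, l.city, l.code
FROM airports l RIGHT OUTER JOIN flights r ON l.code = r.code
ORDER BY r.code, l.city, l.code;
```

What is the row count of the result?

6

RIGHT JOIN keeps every row from `flights`; unmatched rows get NULL for `airports`'s columns.
Matching on l.code = r.code. A NULL in a compared column never satisfies the condition.
- l (code=PD) has no partner in r.
- l (code=PD) has no partner in r.
- l (code=FL) pairs with 1 row(s) of r.
- l (code=NULL) has no partner in r.
- l (code=DM) has no partner in r.
- plus 5 unmatched r row(s), each kept with NULL l columns.
Total: 1 matched + 5 padded = 6 rows.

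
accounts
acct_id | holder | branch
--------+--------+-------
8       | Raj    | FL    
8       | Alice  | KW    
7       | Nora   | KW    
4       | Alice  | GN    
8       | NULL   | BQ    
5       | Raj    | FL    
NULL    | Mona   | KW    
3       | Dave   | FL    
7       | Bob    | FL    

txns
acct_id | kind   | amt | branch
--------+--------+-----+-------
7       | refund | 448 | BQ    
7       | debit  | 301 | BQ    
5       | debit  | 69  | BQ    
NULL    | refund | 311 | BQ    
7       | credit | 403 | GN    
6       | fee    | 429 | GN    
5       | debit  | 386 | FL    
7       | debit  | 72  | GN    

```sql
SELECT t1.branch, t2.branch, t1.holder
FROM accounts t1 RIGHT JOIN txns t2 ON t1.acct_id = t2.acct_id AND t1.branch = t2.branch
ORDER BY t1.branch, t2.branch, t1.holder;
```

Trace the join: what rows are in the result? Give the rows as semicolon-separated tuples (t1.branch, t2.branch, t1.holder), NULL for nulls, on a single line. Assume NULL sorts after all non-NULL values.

(FL, FL, Raj); (NULL, BQ, NULL); (NULL, BQ, NULL); (NULL, BQ, NULL); (NULL, BQ, NULL); (NULL, GN, NULL); (NULL, GN, NULL); (NULL, GN, NULL)

RIGHT JOIN keeps every row from `txns`; unmatched rows get NULL for `accounts`'s columns.
Matching on t1.acct_id = t2.acct_id AND t1.branch = t2.branch. A NULL in a compared column never satisfies the condition.
Matched pairs: 1; unmatched t2 rows kept: 7.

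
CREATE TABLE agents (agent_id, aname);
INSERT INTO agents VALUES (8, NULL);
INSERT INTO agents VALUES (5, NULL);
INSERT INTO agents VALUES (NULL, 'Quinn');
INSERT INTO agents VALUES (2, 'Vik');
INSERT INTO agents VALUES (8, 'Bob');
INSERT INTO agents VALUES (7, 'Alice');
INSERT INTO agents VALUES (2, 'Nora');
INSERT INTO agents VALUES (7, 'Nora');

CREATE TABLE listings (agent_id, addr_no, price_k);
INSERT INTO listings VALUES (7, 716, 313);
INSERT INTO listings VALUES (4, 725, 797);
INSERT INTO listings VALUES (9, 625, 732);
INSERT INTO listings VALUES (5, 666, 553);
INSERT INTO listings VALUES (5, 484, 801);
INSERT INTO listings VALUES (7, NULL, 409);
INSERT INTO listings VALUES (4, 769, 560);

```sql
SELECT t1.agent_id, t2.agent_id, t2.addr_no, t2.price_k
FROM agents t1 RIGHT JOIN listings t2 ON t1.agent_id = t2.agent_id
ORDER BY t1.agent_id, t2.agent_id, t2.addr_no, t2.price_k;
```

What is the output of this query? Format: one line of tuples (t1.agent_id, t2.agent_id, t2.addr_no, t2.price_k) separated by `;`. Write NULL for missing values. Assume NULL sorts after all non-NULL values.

(5, 5, 484, 801); (5, 5, 666, 553); (7, 7, 716, 313); (7, 7, 716, 313); (7, 7, NULL, 409); (7, 7, NULL, 409); (NULL, 4, 725, 797); (NULL, 4, 769, 560); (NULL, 9, 625, 732)

RIGHT JOIN keeps every row from `listings`; unmatched rows get NULL for `agents`'s columns.
Matching on t1.agent_id = t2.agent_id. A NULL in a compared column never satisfies the condition.
Matched pairs: 6; unmatched t2 rows kept: 3.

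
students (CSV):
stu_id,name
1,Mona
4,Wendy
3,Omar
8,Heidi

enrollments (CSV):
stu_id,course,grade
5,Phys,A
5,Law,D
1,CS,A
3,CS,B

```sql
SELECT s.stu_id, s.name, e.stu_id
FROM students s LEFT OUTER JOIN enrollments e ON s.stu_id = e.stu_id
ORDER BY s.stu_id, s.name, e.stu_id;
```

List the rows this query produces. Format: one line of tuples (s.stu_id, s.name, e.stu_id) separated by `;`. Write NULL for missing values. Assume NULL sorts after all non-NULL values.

(1, Mona, 1); (3, Omar, 3); (4, Wendy, NULL); (8, Heidi, NULL)

LEFT JOIN keeps every row from `students`; unmatched rows get NULL for `enrollments`'s columns.
Matching on s.stu_id = e.stu_id.
- s row (stu_id=1): matches 1 e row(s) → 1 output row(s).
- s row (stu_id=4): no match → kept, e columns NULL.
- s row (stu_id=3): matches 1 e row(s) → 1 output row(s).
- s row (stu_id=8): no match → kept, e columns NULL.
After projecting and ordering:
s.stu_id | s.name | e.stu_id
1 | Mona | 1
3 | Omar | 3
4 | Wendy | NULL
8 | Heidi | NULL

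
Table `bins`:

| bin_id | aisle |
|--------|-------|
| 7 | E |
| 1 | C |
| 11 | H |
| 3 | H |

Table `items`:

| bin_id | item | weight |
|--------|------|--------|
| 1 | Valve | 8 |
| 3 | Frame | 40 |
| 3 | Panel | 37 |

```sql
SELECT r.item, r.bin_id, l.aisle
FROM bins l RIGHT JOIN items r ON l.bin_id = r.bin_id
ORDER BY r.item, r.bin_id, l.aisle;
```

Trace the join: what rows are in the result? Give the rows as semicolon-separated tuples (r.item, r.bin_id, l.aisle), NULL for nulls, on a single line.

RIGHT JOIN keeps every row from `items`; unmatched rows get NULL for `bins`'s columns.
Matching on l.bin_id = r.bin_id.
Matched pairs: 3; unmatched r rows kept: 0.

(Frame, 3, H); (Panel, 3, H); (Valve, 1, C)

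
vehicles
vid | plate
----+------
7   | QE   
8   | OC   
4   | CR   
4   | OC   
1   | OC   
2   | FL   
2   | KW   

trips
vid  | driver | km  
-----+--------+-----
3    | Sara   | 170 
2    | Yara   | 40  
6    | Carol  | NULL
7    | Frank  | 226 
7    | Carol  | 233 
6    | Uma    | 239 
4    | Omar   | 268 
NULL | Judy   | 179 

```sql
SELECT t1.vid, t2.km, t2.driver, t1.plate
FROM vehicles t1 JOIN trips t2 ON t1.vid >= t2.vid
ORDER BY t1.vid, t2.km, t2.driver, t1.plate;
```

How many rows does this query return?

22

INNER JOIN keeps only pairs where the ON condition holds.
Matching on t1.vid >= t2.vid. A NULL in a compared column never satisfies the condition.
- t1 (vid=7) pairs with 7 row(s) of t2.
- t1 (vid=8) pairs with 7 row(s) of t2.
- t1 (vid=4) pairs with 3 row(s) of t2.
- t1 (vid=4) pairs with 3 row(s) of t2.
- t1 (vid=1) has no partner → excluded.
- t1 (vid=2) pairs with 1 row(s) of t2.
- t1 (vid=2) pairs with 1 row(s) of t2.
Total: 22 rows.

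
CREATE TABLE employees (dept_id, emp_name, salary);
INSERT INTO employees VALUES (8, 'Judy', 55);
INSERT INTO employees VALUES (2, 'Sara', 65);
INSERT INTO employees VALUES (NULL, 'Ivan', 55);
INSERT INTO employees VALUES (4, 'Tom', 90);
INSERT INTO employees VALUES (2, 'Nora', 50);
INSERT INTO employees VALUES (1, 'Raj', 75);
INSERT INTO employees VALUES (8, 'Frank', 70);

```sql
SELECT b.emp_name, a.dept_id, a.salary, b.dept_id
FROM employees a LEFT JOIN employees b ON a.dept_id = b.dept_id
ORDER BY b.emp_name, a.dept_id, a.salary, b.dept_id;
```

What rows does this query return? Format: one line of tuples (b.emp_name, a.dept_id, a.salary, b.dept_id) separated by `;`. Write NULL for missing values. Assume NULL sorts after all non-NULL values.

(Frank, 8, 55, 8); (Frank, 8, 70, 8); (Judy, 8, 55, 8); (Judy, 8, 70, 8); (Nora, 2, 50, 2); (Nora, 2, 65, 2); (Raj, 1, 75, 1); (Sara, 2, 50, 2); (Sara, 2, 65, 2); (Tom, 4, 90, 4); (NULL, NULL, 55, NULL)

LEFT JOIN keeps every row from `employees a`; unmatched rows get NULL for `employees b`'s columns.
Matching on a.dept_id = b.dept_id. A NULL in a compared column never satisfies the condition.
Matched pairs: 10; unmatched a rows kept: 1.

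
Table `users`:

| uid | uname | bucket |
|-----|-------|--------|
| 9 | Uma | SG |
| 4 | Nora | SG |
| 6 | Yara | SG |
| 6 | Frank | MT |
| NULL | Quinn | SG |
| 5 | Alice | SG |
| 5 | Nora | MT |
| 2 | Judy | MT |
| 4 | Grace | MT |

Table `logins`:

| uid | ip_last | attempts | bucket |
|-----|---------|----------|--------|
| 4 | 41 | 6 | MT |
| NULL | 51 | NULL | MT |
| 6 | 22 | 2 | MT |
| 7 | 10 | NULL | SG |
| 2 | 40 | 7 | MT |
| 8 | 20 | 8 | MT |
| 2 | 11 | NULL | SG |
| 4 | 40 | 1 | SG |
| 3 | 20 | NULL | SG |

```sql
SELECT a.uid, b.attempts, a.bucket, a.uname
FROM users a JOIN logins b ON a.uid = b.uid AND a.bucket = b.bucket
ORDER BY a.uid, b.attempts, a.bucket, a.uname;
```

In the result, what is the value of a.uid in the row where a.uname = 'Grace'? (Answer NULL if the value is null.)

INNER JOIN keeps only pairs where the ON condition holds.
Matching on a.uid = b.uid AND a.bucket = b.bucket. A NULL in a compared column never satisfies the condition.
- a (uid=9, bucket=SG) has no partner → excluded.
- a (uid=4, bucket=SG) pairs with 1 row(s) of b.
- a (uid=6, bucket=SG) has no partner → excluded.
- a (uid=6, bucket=MT) pairs with 1 row(s) of b.
- a (uid=NULL, bucket=SG) has no partner → excluded.
- a (uid=5, bucket=SG) has no partner → excluded.
- a (uid=5, bucket=MT) has no partner → excluded.
- a (uid=2, bucket=MT) pairs with 1 row(s) of b.
- a (uid=4, bucket=MT) pairs with 1 row(s) of b.

4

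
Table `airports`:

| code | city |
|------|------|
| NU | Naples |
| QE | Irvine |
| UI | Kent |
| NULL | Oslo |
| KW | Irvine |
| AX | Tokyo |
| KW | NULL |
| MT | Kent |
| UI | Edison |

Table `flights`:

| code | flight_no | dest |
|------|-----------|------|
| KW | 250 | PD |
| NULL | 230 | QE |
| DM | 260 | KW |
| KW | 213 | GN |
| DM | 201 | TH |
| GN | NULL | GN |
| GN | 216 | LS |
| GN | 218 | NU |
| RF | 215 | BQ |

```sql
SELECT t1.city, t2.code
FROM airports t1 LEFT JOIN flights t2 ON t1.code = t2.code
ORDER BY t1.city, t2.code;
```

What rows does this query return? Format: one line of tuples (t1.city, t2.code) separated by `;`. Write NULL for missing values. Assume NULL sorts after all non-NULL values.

(Edison, NULL); (Irvine, KW); (Irvine, KW); (Irvine, NULL); (Kent, NULL); (Kent, NULL); (Naples, NULL); (Oslo, NULL); (Tokyo, NULL); (NULL, KW); (NULL, KW)

LEFT JOIN keeps every row from `airports`; unmatched rows get NULL for `flights`'s columns.
Matching on t1.code = t2.code. A NULL in a compared column never satisfies the condition.
- t1 (code=NU) has no partner → padded with NULL.
- t1 (code=QE) has no partner → padded with NULL.
- t1 (code=UI) has no partner → padded with NULL.
- t1 (code=NULL) has no partner → padded with NULL.
- t1 (code=KW) pairs with 2 row(s) of t2.
- t1 (code=AX) has no partner → padded with NULL.
- t1 (code=KW) pairs with 2 row(s) of t2.
- t1 (code=MT) has no partner → padded with NULL.
- t1 (code=UI) has no partner → padded with NULL.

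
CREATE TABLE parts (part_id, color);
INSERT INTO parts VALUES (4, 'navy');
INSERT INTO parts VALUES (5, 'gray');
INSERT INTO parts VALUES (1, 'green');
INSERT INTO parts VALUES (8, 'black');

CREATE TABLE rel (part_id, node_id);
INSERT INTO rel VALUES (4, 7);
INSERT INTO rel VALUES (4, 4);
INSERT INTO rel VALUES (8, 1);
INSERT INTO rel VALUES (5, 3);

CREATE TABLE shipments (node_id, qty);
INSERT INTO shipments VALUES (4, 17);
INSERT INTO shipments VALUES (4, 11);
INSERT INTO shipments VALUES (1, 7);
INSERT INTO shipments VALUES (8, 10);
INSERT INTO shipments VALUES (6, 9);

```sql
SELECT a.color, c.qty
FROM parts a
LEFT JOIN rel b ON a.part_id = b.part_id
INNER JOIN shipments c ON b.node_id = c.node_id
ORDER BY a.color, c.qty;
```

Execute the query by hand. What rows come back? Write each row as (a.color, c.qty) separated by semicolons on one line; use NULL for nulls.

Step 1 — a LEFT JOIN b on part_id → 5 row(s).
Then INNER JOIN `shipments c` on node_id: keep only rows whose b.node_id appears in c.

(black, 7); (navy, 11); (navy, 17)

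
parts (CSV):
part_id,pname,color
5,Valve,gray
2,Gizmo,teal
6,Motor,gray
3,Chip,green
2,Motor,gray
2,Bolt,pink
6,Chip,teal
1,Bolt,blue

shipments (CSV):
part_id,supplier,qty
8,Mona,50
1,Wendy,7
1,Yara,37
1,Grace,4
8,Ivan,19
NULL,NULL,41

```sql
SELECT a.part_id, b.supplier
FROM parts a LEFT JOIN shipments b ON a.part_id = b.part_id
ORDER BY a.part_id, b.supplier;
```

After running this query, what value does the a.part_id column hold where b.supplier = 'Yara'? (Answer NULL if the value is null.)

1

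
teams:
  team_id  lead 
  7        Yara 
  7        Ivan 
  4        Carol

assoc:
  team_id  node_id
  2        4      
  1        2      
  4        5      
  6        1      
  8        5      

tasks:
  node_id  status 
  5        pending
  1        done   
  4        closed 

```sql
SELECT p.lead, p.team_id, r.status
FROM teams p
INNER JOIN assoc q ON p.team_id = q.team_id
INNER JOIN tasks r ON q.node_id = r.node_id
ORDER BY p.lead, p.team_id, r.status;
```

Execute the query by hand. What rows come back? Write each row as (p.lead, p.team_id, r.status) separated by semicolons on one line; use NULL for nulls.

(Carol, 4, pending)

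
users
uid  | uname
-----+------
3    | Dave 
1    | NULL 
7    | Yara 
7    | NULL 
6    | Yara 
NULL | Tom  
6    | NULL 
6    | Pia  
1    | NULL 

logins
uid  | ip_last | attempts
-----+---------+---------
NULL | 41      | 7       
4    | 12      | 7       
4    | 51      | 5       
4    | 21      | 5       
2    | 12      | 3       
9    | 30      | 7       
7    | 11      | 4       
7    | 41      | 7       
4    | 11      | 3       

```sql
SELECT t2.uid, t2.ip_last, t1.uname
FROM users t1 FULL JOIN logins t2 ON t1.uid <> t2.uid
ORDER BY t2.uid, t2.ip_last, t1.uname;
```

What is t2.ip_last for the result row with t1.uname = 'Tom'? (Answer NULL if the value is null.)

NULL

FULL OUTER JOIN keeps every row from both sides; unmatched rows get NULL for the other side's columns.
Matching on t1.uid <> t2.uid. A NULL in a compared column never satisfies the condition.
Matched pairs: 60; unmatched t1 rows kept: 1; unmatched t2 rows kept: 1.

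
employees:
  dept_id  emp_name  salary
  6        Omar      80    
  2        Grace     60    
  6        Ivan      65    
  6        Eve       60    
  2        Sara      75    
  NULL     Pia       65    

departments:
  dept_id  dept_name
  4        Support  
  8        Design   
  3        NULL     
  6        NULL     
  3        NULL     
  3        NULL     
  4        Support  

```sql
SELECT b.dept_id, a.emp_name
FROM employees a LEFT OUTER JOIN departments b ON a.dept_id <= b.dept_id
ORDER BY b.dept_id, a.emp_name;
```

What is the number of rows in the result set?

21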